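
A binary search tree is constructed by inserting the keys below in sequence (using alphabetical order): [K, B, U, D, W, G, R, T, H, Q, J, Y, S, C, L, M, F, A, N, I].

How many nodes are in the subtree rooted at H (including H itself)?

Insert K: tree is empty, so K becomes the root.
Insert B: B < K → go left. Place as left child of K.
Insert U: U > K → go right. Place as right child of K.
Insert D: D < K → go left; D > B → go right. Place as right child of B.
Insert W: W > K → go right; W > U → go right. Place as right child of U.
Insert G: G < K → go left; G > B → go right; G > D → go right. Place as right child of D.
Insert R: R > K → go right; R < U → go left. Place as left child of U.
Insert T: T > K → go right; T < U → go left; T > R → go right. Place as right child of R.
Insert H: H < K → go left; H > B → go right; H > D → go right; H > G → go right. Place as right child of G.
Insert Q: Q > K → go right; Q < U → go left; Q < R → go left. Place as left child of R.
Insert J: J < K → go left; J > B → go right; J > D → go right; J > G → go right; J > H → go right. Place as right child of H.
Insert Y: Y > K → go right; Y > U → go right; Y > W → go right. Place as right child of W.
Insert S: S > K → go right; S < U → go left; S > R → go right; S < T → go left. Place as left child of T.
Insert C: C < K → go left; C > B → go right; C < D → go left. Place as left child of D.
Insert L: L > K → go right; L < U → go left; L < R → go left; L < Q → go left. Place as left child of Q.
Insert M: M > K → go right; M < U → go left; M < R → go left; M < Q → go left; M > L → go right. Place as right child of L.
Insert F: F < K → go left; F > B → go right; F > D → go right; F < G → go left. Place as left child of G.
Insert A: A < K → go left; A < B → go left. Place as left child of B.
Insert N: N > K → go right; N < U → go left; N < R → go left; N < Q → go left; N > L → go right; N > M → go right. Place as right child of M.
Insert I: I < K → go left; I > B → go right; I > D → go right; I > G → go right; I > H → go right; I < J → go left. Place as left child of J.

Subtree rooted at H contains: H, J, I — 3 nodes.

3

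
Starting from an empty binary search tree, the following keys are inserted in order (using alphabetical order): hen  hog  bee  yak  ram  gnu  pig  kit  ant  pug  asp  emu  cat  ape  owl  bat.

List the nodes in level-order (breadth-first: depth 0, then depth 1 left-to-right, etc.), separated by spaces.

Resulting structure (node: left, right):
  hen: L=bee, R=hog
  hog: L=–, R=yak
  bee: L=ant, R=gnu
  yak: L=ram, R=–
  ram: L=pig, R=–
  gnu: L=emu, R=–
  pig: L=kit, R=pug
  kit: L=–, R=owl
  ant: L=–, R=asp
  pug: L=–, R=–
  asp: L=ape, R=bat
  emu: L=cat, R=–
  cat: L=–, R=–
  ape: L=–, R=–
  owl: L=–, R=–
  bat: L=–, R=–

hen bee hog ant gnu yak asp emu ram ape bat cat pig kit pug owl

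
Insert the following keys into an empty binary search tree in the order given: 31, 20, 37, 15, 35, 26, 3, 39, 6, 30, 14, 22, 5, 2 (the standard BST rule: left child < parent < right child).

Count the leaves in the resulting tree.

7

31: root
20: left child of 31 (depth 1)
37: right child of 31 (depth 1)
15: left child of 20 (depth 2)
35: left child of 37 (depth 2)
26: right child of 20 (depth 2)
3: left child of 15 (depth 3)
39: right child of 37 (depth 2)
6: right child of 3 (depth 4)
30: right child of 26 (depth 3)
14: right child of 6 (depth 5)
22: left child of 26 (depth 3)
5: left child of 6 (depth 5)
2: left child of 3 (depth 4)

Leaves: 2, 5, 14, 22, 30, 35, 39 — 7 in total.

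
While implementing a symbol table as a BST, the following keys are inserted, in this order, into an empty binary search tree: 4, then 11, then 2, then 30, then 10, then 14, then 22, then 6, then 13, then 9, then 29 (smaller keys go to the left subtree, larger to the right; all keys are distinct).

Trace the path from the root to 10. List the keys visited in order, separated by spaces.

4 11 10

Insert 4: tree is empty, so 4 becomes the root.
Insert 11: 11 > 4 → go right. Place as right child of 4.
Insert 2: 2 < 4 → go left. Place as left child of 4.
Insert 30: 30 > 4 → go right; 30 > 11 → go right. Place as right child of 11.
Insert 10: 10 > 4 → go right; 10 < 11 → go left. Place as left child of 11.
Insert 14: 14 > 4 → go right; 14 > 11 → go right; 14 < 30 → go left. Place as left child of 30.
Insert 22: 22 > 4 → go right; 22 > 11 → go right; 22 < 30 → go left; 22 > 14 → go right. Place as right child of 14.
Insert 6: 6 > 4 → go right; 6 < 11 → go left; 6 < 10 → go left. Place as left child of 10.
Insert 13: 13 > 4 → go right; 13 > 11 → go right; 13 < 30 → go left; 13 < 14 → go left. Place as left child of 14.
Insert 9: 9 > 4 → go right; 9 < 11 → go left; 9 < 10 → go left; 9 > 6 → go right. Place as right child of 6.
Insert 29: 29 > 4 → go right; 29 > 11 → go right; 29 < 30 → go left; 29 > 14 → go right; 29 > 22 → go right. Place as right child of 22.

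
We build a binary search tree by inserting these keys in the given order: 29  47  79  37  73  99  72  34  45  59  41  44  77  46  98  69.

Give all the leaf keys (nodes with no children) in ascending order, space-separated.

34 44 46 69 77 98

Insert 29: tree is empty, so 29 becomes the root.
Insert 47: 47 > 29 → go right. Place as right child of 29.
Insert 79: 79 > 29 → go right; 79 > 47 → go right. Place as right child of 47.
Insert 37: 37 > 29 → go right; 37 < 47 → go left. Place as left child of 47.
Insert 73: 73 > 29 → go right; 73 > 47 → go right; 73 < 79 → go left. Place as left child of 79.
Insert 99: 99 > 29 → go right; 99 > 47 → go right; 99 > 79 → go right. Place as right child of 79.
Insert 72: 72 > 29 → go right; 72 > 47 → go right; 72 < 79 → go left; 72 < 73 → go left. Place as left child of 73.
Insert 34: 34 > 29 → go right; 34 < 47 → go left; 34 < 37 → go left. Place as left child of 37.
Insert 45: 45 > 29 → go right; 45 < 47 → go left; 45 > 37 → go right. Place as right child of 37.
Insert 59: 59 > 29 → go right; 59 > 47 → go right; 59 < 79 → go left; 59 < 73 → go left; 59 < 72 → go left. Place as left child of 72.
Insert 41: 41 > 29 → go right; 41 < 47 → go left; 41 > 37 → go right; 41 < 45 → go left. Place as left child of 45.
Insert 44: 44 > 29 → go right; 44 < 47 → go left; 44 > 37 → go right; 44 < 45 → go left; 44 > 41 → go right. Place as right child of 41.
Insert 77: 77 > 29 → go right; 77 > 47 → go right; 77 < 79 → go left; 77 > 73 → go right. Place as right child of 73.
Insert 46: 46 > 29 → go right; 46 < 47 → go left; 46 > 37 → go right; 46 > 45 → go right. Place as right child of 45.
Insert 98: 98 > 29 → go right; 98 > 47 → go right; 98 > 79 → go right; 98 < 99 → go left. Place as left child of 99.
Insert 69: 69 > 29 → go right; 69 > 47 → go right; 69 < 79 → go left; 69 < 73 → go left; 69 < 72 → go left; 69 > 59 → go right. Place as right child of 59.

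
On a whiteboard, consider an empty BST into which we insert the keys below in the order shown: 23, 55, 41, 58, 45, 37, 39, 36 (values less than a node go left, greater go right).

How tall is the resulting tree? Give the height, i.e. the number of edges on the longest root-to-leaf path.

4

Resulting structure (node: left, right):
  23: L=–, R=55
  55: L=41, R=58
  41: L=37, R=45
  58: L=–, R=–
  45: L=–, R=–
  37: L=36, R=39
  39: L=–, R=–
  36: L=–, R=–

The deepest node is 39 at depth 4.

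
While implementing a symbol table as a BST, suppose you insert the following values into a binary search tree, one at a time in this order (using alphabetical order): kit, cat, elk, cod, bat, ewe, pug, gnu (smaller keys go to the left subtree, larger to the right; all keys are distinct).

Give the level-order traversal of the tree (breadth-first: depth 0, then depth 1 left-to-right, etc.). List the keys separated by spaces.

kit cat pug bat elk cod ewe gnu

Insert kit: tree is empty, so kit becomes the root.
Insert cat: cat < kit → go left. Place as left child of kit.
Insert elk: elk < kit → go left; elk > cat → go right. Place as right child of cat.
Insert cod: cod < kit → go left; cod > cat → go right; cod < elk → go left. Place as left child of elk.
Insert bat: bat < kit → go left; bat < cat → go left. Place as left child of cat.
Insert ewe: ewe < kit → go left; ewe > cat → go right; ewe > elk → go right. Place as right child of elk.
Insert pug: pug > kit → go right. Place as right child of kit.
Insert gnu: gnu < kit → go left; gnu > cat → go right; gnu > elk → go right; gnu > ewe → go right. Place as right child of ewe.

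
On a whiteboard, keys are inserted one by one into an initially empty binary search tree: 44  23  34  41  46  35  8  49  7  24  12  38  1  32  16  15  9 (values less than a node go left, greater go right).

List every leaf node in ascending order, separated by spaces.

Insert 44: tree is empty, so 44 becomes the root.
Insert 23: 23 < 44 → go left. Place as left child of 44.
Insert 34: 34 < 44 → go left; 34 > 23 → go right. Place as right child of 23.
Insert 41: 41 < 44 → go left; 41 > 23 → go right; 41 > 34 → go right. Place as right child of 34.
Insert 46: 46 > 44 → go right. Place as right child of 44.
Insert 35: 35 < 44 → go left; 35 > 23 → go right; 35 > 34 → go right; 35 < 41 → go left. Place as left child of 41.
Insert 8: 8 < 44 → go left; 8 < 23 → go left. Place as left child of 23.
Insert 49: 49 > 44 → go right; 49 > 46 → go right. Place as right child of 46.
Insert 7: 7 < 44 → go left; 7 < 23 → go left; 7 < 8 → go left. Place as left child of 8.
Insert 24: 24 < 44 → go left; 24 > 23 → go right; 24 < 34 → go left. Place as left child of 34.
Insert 12: 12 < 44 → go left; 12 < 23 → go left; 12 > 8 → go right. Place as right child of 8.
Insert 38: 38 < 44 → go left; 38 > 23 → go right; 38 > 34 → go right; 38 < 41 → go left; 38 > 35 → go right. Place as right child of 35.
Insert 1: 1 < 44 → go left; 1 < 23 → go left; 1 < 8 → go left; 1 < 7 → go left. Place as left child of 7.
Insert 32: 32 < 44 → go left; 32 > 23 → go right; 32 < 34 → go left; 32 > 24 → go right. Place as right child of 24.
Insert 16: 16 < 44 → go left; 16 < 23 → go left; 16 > 8 → go right; 16 > 12 → go right. Place as right child of 12.
Insert 15: 15 < 44 → go left; 15 < 23 → go left; 15 > 8 → go right; 15 > 12 → go right; 15 < 16 → go left. Place as left child of 16.
Insert 9: 9 < 44 → go left; 9 < 23 → go left; 9 > 8 → go right; 9 < 12 → go left. Place as left child of 12.

1 9 15 32 38 49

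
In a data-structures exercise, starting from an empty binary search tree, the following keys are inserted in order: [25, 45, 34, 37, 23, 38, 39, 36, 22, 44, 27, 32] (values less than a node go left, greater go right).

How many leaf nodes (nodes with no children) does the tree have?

Insert 25: tree is empty, so 25 becomes the root.
Insert 45: 45 > 25 → go right. Place as right child of 25.
Insert 34: 34 > 25 → go right; 34 < 45 → go left. Place as left child of 45.
Insert 37: 37 > 25 → go right; 37 < 45 → go left; 37 > 34 → go right. Place as right child of 34.
Insert 23: 23 < 25 → go left. Place as left child of 25.
Insert 38: 38 > 25 → go right; 38 < 45 → go left; 38 > 34 → go right; 38 > 37 → go right. Place as right child of 37.
Insert 39: 39 > 25 → go right; 39 < 45 → go left; 39 > 34 → go right; 39 > 37 → go right; 39 > 38 → go right. Place as right child of 38.
Insert 36: 36 > 25 → go right; 36 < 45 → go left; 36 > 34 → go right; 36 < 37 → go left. Place as left child of 37.
Insert 22: 22 < 25 → go left; 22 < 23 → go left. Place as left child of 23.
Insert 44: 44 > 25 → go right; 44 < 45 → go left; 44 > 34 → go right; 44 > 37 → go right; 44 > 38 → go right; 44 > 39 → go right. Place as right child of 39.
Insert 27: 27 > 25 → go right; 27 < 45 → go left; 27 < 34 → go left. Place as left child of 34.
Insert 32: 32 > 25 → go right; 32 < 45 → go left; 32 < 34 → go left; 32 > 27 → go right. Place as right child of 27.

Leaves: 22, 32, 36, 44 — 4 in total.

4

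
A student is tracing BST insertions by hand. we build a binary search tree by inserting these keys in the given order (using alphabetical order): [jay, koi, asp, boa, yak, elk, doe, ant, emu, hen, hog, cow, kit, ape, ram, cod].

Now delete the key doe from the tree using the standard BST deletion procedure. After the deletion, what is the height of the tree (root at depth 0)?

6

Insert jay: tree is empty, so jay becomes the root.
Insert koi: koi > jay → go right. Place as right child of jay.
Insert asp: asp < jay → go left. Place as left child of jay.
Insert boa: boa < jay → go left; boa > asp → go right. Place as right child of asp.
Insert yak: yak > jay → go right; yak > koi → go right. Place as right child of koi.
Insert elk: elk < jay → go left; elk > asp → go right; elk > boa → go right. Place as right child of boa.
Insert doe: doe < jay → go left; doe > asp → go right; doe > boa → go right; doe < elk → go left. Place as left child of elk.
Insert ant: ant < jay → go left; ant < asp → go left. Place as left child of asp.
Insert emu: emu < jay → go left; emu > asp → go right; emu > boa → go right; emu > elk → go right. Place as right child of elk.
Insert hen: hen < jay → go left; hen > asp → go right; hen > boa → go right; hen > elk → go right; hen > emu → go right. Place as right child of emu.
Insert hog: hog < jay → go left; hog > asp → go right; hog > boa → go right; hog > elk → go right; hog > emu → go right; hog > hen → go right. Place as right child of hen.
Insert cow: cow < jay → go left; cow > asp → go right; cow > boa → go right; cow < elk → go left; cow < doe → go left. Place as left child of doe.
Insert kit: kit > jay → go right; kit < koi → go left. Place as left child of koi.
Insert ape: ape < jay → go left; ape < asp → go left; ape > ant → go right. Place as right child of ant.
Insert ram: ram > jay → go right; ram > koi → go right; ram < yak → go left. Place as left child of yak.
Insert cod: cod < jay → go left; cod > asp → go right; cod > boa → go right; cod < elk → go left; cod < doe → go left; cod < cow → go left. Place as left child of cow.

Delete doe (at most one child — splice it out).
After deletion, deepest node is hog at depth 6.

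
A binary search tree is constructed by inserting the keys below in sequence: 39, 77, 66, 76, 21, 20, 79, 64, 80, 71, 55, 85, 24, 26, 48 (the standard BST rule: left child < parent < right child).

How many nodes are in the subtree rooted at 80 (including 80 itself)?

2

Resulting structure (node: left, right):
  39: L=21, R=77
  77: L=66, R=79
  66: L=64, R=76
  76: L=71, R=–
  21: L=20, R=24
  20: L=–, R=–
  79: L=–, R=80
  64: L=55, R=–
  80: L=–, R=85
  71: L=–, R=–
  55: L=48, R=–
  85: L=–, R=–
  24: L=–, R=26
  26: L=–, R=–
  48: L=–, R=–

Subtree rooted at 80 contains: 80, 85 — 2 nodes.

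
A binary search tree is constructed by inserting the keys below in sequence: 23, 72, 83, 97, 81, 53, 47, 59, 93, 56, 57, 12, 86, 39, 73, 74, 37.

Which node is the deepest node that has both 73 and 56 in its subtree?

Resulting structure (node: left, right):
  23: L=12, R=72
  72: L=53, R=83
  83: L=81, R=97
  97: L=93, R=–
  81: L=73, R=–
  53: L=47, R=59
  47: L=39, R=–
  59: L=56, R=–
  93: L=86, R=–
  56: L=–, R=57
  57: L=–, R=–
  12: L=–, R=–
  86: L=–, R=–
  39: L=37, R=–
  73: L=–, R=74
  74: L=–, R=–
  37: L=–, R=–

Path to 73: 23 → 72 → 83 → 81 → 73
Path to 56: 23 → 72 → 53 → 59 → 56
The paths share a prefix ending at 72, then split left and right.

72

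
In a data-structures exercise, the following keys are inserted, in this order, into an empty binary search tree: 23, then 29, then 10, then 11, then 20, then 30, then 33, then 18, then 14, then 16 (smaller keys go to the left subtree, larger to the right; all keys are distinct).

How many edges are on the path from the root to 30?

2

23: root
29: right child of 23 (depth 1)
10: left child of 23 (depth 1)
11: right child of 10 (depth 2)
20: right child of 11 (depth 3)
30: right child of 29 (depth 2)
33: right child of 30 (depth 3)
18: left child of 20 (depth 4)
14: left child of 18 (depth 5)
16: right child of 14 (depth 6)

Path to 30: 23 → 29 → 30, which is 2 edges.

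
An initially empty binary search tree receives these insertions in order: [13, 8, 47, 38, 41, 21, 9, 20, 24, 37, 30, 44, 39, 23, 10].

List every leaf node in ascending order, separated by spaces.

10 20 23 30 39 44

13: root
8: left child of 13 (depth 1)
47: right child of 13 (depth 1)
38: left child of 47 (depth 2)
41: right child of 38 (depth 3)
21: left child of 38 (depth 3)
9: right child of 8 (depth 2)
20: left child of 21 (depth 4)
24: right child of 21 (depth 4)
37: right child of 24 (depth 5)
30: left child of 37 (depth 6)
44: right child of 41 (depth 4)
39: left child of 41 (depth 4)
23: left child of 24 (depth 5)
10: right child of 9 (depth 3)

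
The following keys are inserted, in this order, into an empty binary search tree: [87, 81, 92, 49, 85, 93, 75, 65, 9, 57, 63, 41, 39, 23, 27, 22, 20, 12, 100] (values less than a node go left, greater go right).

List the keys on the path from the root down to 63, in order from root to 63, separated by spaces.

87: root
81: left child of 87 (depth 1)
92: right child of 87 (depth 1)
49: left child of 81 (depth 2)
85: right child of 81 (depth 2)
93: right child of 92 (depth 2)
75: right child of 49 (depth 3)
65: left child of 75 (depth 4)
9: left child of 49 (depth 3)
57: left child of 65 (depth 5)
63: right child of 57 (depth 6)
41: right child of 9 (depth 4)
39: left child of 41 (depth 5)
23: left child of 39 (depth 6)
27: right child of 23 (depth 7)
22: left child of 23 (depth 7)
20: left child of 22 (depth 8)
12: left child of 20 (depth 9)
100: right child of 93 (depth 3)

87 81 49 75 65 57 63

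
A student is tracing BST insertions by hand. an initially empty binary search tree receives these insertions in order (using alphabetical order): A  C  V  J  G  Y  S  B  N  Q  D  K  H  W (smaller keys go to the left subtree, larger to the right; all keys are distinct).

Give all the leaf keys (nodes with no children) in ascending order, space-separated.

Insert A: tree is empty, so A becomes the root.
Insert C: C > A → go right. Place as right child of A.
Insert V: V > A → go right; V > C → go right. Place as right child of C.
Insert J: J > A → go right; J > C → go right; J < V → go left. Place as left child of V.
Insert G: G > A → go right; G > C → go right; G < V → go left; G < J → go left. Place as left child of J.
Insert Y: Y > A → go right; Y > C → go right; Y > V → go right. Place as right child of V.
Insert S: S > A → go right; S > C → go right; S < V → go left; S > J → go right. Place as right child of J.
Insert B: B > A → go right; B < C → go left. Place as left child of C.
Insert N: N > A → go right; N > C → go right; N < V → go left; N > J → go right; N < S → go left. Place as left child of S.
Insert Q: Q > A → go right; Q > C → go right; Q < V → go left; Q > J → go right; Q < S → go left; Q > N → go right. Place as right child of N.
Insert D: D > A → go right; D > C → go right; D < V → go left; D < J → go left; D < G → go left. Place as left child of G.
Insert K: K > A → go right; K > C → go right; K < V → go left; K > J → go right; K < S → go left; K < N → go left. Place as left child of N.
Insert H: H > A → go right; H > C → go right; H < V → go left; H < J → go left; H > G → go right. Place as right child of G.
Insert W: W > A → go right; W > C → go right; W > V → go right; W < Y → go left. Place as left child of Y.

B D H K Q W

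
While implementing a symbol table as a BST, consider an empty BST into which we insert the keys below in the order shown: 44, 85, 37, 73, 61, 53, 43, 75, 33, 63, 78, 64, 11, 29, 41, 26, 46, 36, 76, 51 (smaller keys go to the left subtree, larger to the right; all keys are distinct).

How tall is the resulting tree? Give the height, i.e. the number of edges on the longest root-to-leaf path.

44: root
85: right child of 44 (depth 1)
37: left child of 44 (depth 1)
73: left child of 85 (depth 2)
61: left child of 73 (depth 3)
53: left child of 61 (depth 4)
43: right child of 37 (depth 2)
75: right child of 73 (depth 3)
33: left child of 37 (depth 2)
63: right child of 61 (depth 4)
78: right child of 75 (depth 4)
64: right child of 63 (depth 5)
11: left child of 33 (depth 3)
29: right child of 11 (depth 4)
41: left child of 43 (depth 3)
26: left child of 29 (depth 5)
46: left child of 53 (depth 5)
36: right child of 33 (depth 3)
76: left child of 78 (depth 5)
51: right child of 46 (depth 6)

The deepest node is 51 at depth 6.

6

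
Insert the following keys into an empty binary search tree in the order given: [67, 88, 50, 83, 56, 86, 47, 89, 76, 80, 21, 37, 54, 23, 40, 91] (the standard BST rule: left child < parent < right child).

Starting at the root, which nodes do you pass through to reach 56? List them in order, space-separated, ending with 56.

67 50 56

Insert 67: tree is empty, so 67 becomes the root.
Insert 88: 88 > 67 → go right. Place as right child of 67.
Insert 50: 50 < 67 → go left. Place as left child of 67.
Insert 83: 83 > 67 → go right; 83 < 88 → go left. Place as left child of 88.
Insert 56: 56 < 67 → go left; 56 > 50 → go right. Place as right child of 50.
Insert 86: 86 > 67 → go right; 86 < 88 → go left; 86 > 83 → go right. Place as right child of 83.
Insert 47: 47 < 67 → go left; 47 < 50 → go left. Place as left child of 50.
Insert 89: 89 > 67 → go right; 89 > 88 → go right. Place as right child of 88.
Insert 76: 76 > 67 → go right; 76 < 88 → go left; 76 < 83 → go left. Place as left child of 83.
Insert 80: 80 > 67 → go right; 80 < 88 → go left; 80 < 83 → go left; 80 > 76 → go right. Place as right child of 76.
Insert 21: 21 < 67 → go left; 21 < 50 → go left; 21 < 47 → go left. Place as left child of 47.
Insert 37: 37 < 67 → go left; 37 < 50 → go left; 37 < 47 → go left; 37 > 21 → go right. Place as right child of 21.
Insert 54: 54 < 67 → go left; 54 > 50 → go right; 54 < 56 → go left. Place as left child of 56.
Insert 23: 23 < 67 → go left; 23 < 50 → go left; 23 < 47 → go left; 23 > 21 → go right; 23 < 37 → go left. Place as left child of 37.
Insert 40: 40 < 67 → go left; 40 < 50 → go left; 40 < 47 → go left; 40 > 21 → go right; 40 > 37 → go right. Place as right child of 37.
Insert 91: 91 > 67 → go right; 91 > 88 → go right; 91 > 89 → go right. Place as right child of 89.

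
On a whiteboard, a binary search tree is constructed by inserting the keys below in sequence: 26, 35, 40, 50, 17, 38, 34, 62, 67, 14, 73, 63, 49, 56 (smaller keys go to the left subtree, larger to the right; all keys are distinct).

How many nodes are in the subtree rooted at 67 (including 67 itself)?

26: root
35: right child of 26 (depth 1)
40: right child of 35 (depth 2)
50: right child of 40 (depth 3)
17: left child of 26 (depth 1)
38: left child of 40 (depth 3)
34: left child of 35 (depth 2)
62: right child of 50 (depth 4)
67: right child of 62 (depth 5)
14: left child of 17 (depth 2)
73: right child of 67 (depth 6)
63: left child of 67 (depth 6)
49: left child of 50 (depth 4)
56: left child of 62 (depth 5)

Subtree rooted at 67 contains: 67, 63, 73 — 3 nodes.

3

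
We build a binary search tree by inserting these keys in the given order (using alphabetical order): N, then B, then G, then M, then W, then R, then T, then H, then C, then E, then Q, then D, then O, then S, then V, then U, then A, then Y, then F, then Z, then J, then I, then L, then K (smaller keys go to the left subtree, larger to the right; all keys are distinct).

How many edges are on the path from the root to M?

3

N: root
B: left child of N (depth 1)
G: right child of B (depth 2)
M: right child of G (depth 3)
W: right child of N (depth 1)
R: left child of W (depth 2)
T: right child of R (depth 3)
H: left child of M (depth 4)
C: left child of G (depth 3)
E: right child of C (depth 4)
Q: left child of R (depth 3)
D: left child of E (depth 5)
O: left child of Q (depth 4)
S: left child of T (depth 4)
V: right child of T (depth 4)
U: left child of V (depth 5)
A: left child of B (depth 2)
Y: right child of W (depth 2)
F: right child of E (depth 5)
Z: right child of Y (depth 3)
J: right child of H (depth 5)
I: left child of J (depth 6)
L: right child of J (depth 6)
K: left child of L (depth 7)

Path to M: N → B → G → M, which is 3 edges.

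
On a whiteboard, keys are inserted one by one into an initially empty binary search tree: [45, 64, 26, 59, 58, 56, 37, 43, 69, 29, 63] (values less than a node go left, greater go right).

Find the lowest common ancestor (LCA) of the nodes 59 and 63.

45: root
64: right child of 45 (depth 1)
26: left child of 45 (depth 1)
59: left child of 64 (depth 2)
58: left child of 59 (depth 3)
56: left child of 58 (depth 4)
37: right child of 26 (depth 2)
43: right child of 37 (depth 3)
69: right child of 64 (depth 2)
29: left child of 37 (depth 3)
63: right child of 59 (depth 3)

Path to 59: 45 → 64 → 59
Path to 63: 45 → 64 → 59 → 63
59 lies on both paths and is an ancestor of the other node.

59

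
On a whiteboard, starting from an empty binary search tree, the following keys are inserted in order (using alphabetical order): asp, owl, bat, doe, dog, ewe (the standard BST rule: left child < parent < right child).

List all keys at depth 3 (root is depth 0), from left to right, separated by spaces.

Insert asp: tree is empty, so asp becomes the root.
Insert owl: owl > asp → go right. Place as right child of asp.
Insert bat: bat > asp → go right; bat < owl → go left. Place as left child of owl.
Insert doe: doe > asp → go right; doe < owl → go left; doe > bat → go right. Place as right child of bat.
Insert dog: dog > asp → go right; dog < owl → go left; dog > bat → go right; dog > doe → go right. Place as right child of doe.
Insert ewe: ewe > asp → go right; ewe < owl → go left; ewe > bat → go right; ewe > doe → go right; ewe > dog → go right. Place as right child of dog.

doe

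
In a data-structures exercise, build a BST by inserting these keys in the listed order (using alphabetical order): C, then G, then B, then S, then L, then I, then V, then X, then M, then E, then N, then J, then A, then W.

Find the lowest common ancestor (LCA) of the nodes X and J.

S

Insert C: tree is empty, so C becomes the root.
Insert G: G > C → go right. Place as right child of C.
Insert B: B < C → go left. Place as left child of C.
Insert S: S > C → go right; S > G → go right. Place as right child of G.
Insert L: L > C → go right; L > G → go right; L < S → go left. Place as left child of S.
Insert I: I > C → go right; I > G → go right; I < S → go left; I < L → go left. Place as left child of L.
Insert V: V > C → go right; V > G → go right; V > S → go right. Place as right child of S.
Insert X: X > C → go right; X > G → go right; X > S → go right; X > V → go right. Place as right child of V.
Insert M: M > C → go right; M > G → go right; M < S → go left; M > L → go right. Place as right child of L.
Insert E: E > C → go right; E < G → go left. Place as left child of G.
Insert N: N > C → go right; N > G → go right; N < S → go left; N > L → go right; N > M → go right. Place as right child of M.
Insert J: J > C → go right; J > G → go right; J < S → go left; J < L → go left; J > I → go right. Place as right child of I.
Insert A: A < C → go left; A < B → go left. Place as left child of B.
Insert W: W > C → go right; W > G → go right; W > S → go right; W > V → go right; W < X → go left. Place as left child of X.

Path to X: C → G → S → V → X
Path to J: C → G → S → L → I → J
The paths share a prefix ending at S, then split left and right.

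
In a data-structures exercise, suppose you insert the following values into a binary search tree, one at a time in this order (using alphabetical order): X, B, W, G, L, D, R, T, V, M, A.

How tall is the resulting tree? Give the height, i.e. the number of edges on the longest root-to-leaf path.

X: root
B: left child of X (depth 1)
W: right child of B (depth 2)
G: left child of W (depth 3)
L: right child of G (depth 4)
D: left child of G (depth 4)
R: right child of L (depth 5)
T: right child of R (depth 6)
V: right child of T (depth 7)
M: left child of R (depth 6)
A: left child of B (depth 2)

The deepest node is V at depth 7.

7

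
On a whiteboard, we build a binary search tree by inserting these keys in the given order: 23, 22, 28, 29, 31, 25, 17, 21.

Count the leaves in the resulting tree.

23: root
22: left child of 23 (depth 1)
28: right child of 23 (depth 1)
29: right child of 28 (depth 2)
31: right child of 29 (depth 3)
25: left child of 28 (depth 2)
17: left child of 22 (depth 2)
21: right child of 17 (depth 3)

Leaves: 21, 25, 31 — 3 in total.

3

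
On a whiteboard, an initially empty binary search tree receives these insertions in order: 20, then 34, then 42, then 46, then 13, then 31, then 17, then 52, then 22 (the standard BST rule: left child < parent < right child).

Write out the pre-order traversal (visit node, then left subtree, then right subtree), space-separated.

20 13 17 34 31 22 42 46 52

Insert 20: tree is empty, so 20 becomes the root.
Insert 34: 34 > 20 → go right. Place as right child of 20.
Insert 42: 42 > 20 → go right; 42 > 34 → go right. Place as right child of 34.
Insert 46: 46 > 20 → go right; 46 > 34 → go right; 46 > 42 → go right. Place as right child of 42.
Insert 13: 13 < 20 → go left. Place as left child of 20.
Insert 31: 31 > 20 → go right; 31 < 34 → go left. Place as left child of 34.
Insert 17: 17 < 20 → go left; 17 > 13 → go right. Place as right child of 13.
Insert 52: 52 > 20 → go right; 52 > 34 → go right; 52 > 42 → go right; 52 > 46 → go right. Place as right child of 46.
Insert 22: 22 > 20 → go right; 22 < 34 → go left; 22 < 31 → go left. Place as left child of 31.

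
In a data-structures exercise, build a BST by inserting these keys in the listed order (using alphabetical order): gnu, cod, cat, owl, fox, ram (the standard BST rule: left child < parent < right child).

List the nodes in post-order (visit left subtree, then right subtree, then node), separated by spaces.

Insert gnu: tree is empty, so gnu becomes the root.
Insert cod: cod < gnu → go left. Place as left child of gnu.
Insert cat: cat < gnu → go left; cat < cod → go left. Place as left child of cod.
Insert owl: owl > gnu → go right. Place as right child of gnu.
Insert fox: fox < gnu → go left; fox > cod → go right. Place as right child of cod.
Insert ram: ram > gnu → go right; ram > owl → go right. Place as right child of owl.

cat fox cod ram owl gnu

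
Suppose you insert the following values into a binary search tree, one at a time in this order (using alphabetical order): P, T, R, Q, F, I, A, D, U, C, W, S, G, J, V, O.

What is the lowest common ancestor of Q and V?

Insert P: tree is empty, so P becomes the root.
Insert T: T > P → go right. Place as right child of P.
Insert R: R > P → go right; R < T → go left. Place as left child of T.
Insert Q: Q > P → go right; Q < T → go left; Q < R → go left. Place as left child of R.
Insert F: F < P → go left. Place as left child of P.
Insert I: I < P → go left; I > F → go right. Place as right child of F.
Insert A: A < P → go left; A < F → go left. Place as left child of F.
Insert D: D < P → go left; D < F → go left; D > A → go right. Place as right child of A.
Insert U: U > P → go right; U > T → go right. Place as right child of T.
Insert C: C < P → go left; C < F → go left; C > A → go right; C < D → go left. Place as left child of D.
Insert W: W > P → go right; W > T → go right; W > U → go right. Place as right child of U.
Insert S: S > P → go right; S < T → go left; S > R → go right. Place as right child of R.
Insert G: G < P → go left; G > F → go right; G < I → go left. Place as left child of I.
Insert J: J < P → go left; J > F → go right; J > I → go right. Place as right child of I.
Insert V: V > P → go right; V > T → go right; V > U → go right; V < W → go left. Place as left child of W.
Insert O: O < P → go left; O > F → go right; O > I → go right; O > J → go right. Place as right child of J.

Path to Q: P → T → R → Q
Path to V: P → T → U → W → V
The paths share a prefix ending at T, then split left and right.

T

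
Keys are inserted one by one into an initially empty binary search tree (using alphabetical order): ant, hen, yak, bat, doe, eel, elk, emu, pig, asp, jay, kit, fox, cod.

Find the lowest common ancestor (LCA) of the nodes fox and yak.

Resulting structure (node: left, right):
  ant: L=–, R=hen
  hen: L=bat, R=yak
  yak: L=pig, R=–
  bat: L=asp, R=doe
  doe: L=cod, R=eel
  eel: L=–, R=elk
  elk: L=–, R=emu
  emu: L=–, R=fox
  pig: L=jay, R=–
  asp: L=–, R=–
  jay: L=–, R=kit
  kit: L=–, R=–
  fox: L=–, R=–
  cod: L=–, R=–

Path to fox: ant → hen → bat → doe → eel → elk → emu → fox
Path to yak: ant → hen → yak
The paths share a prefix ending at hen, then split left and right.

hen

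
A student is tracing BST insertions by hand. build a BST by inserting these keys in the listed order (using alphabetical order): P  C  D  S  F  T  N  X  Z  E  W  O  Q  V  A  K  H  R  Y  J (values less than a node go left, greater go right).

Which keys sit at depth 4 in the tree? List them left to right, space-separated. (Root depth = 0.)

E N W Z

Insert P: tree is empty, so P becomes the root.
Insert C: C < P → go left. Place as left child of P.
Insert D: D < P → go left; D > C → go right. Place as right child of C.
Insert S: S > P → go right. Place as right child of P.
Insert F: F < P → go left; F > C → go right; F > D → go right. Place as right child of D.
Insert T: T > P → go right; T > S → go right. Place as right child of S.
Insert N: N < P → go left; N > C → go right; N > D → go right; N > F → go right. Place as right child of F.
Insert X: X > P → go right; X > S → go right; X > T → go right. Place as right child of T.
Insert Z: Z > P → go right; Z > S → go right; Z > T → go right; Z > X → go right. Place as right child of X.
Insert E: E < P → go left; E > C → go right; E > D → go right; E < F → go left. Place as left child of F.
Insert W: W > P → go right; W > S → go right; W > T → go right; W < X → go left. Place as left child of X.
Insert O: O < P → go left; O > C → go right; O > D → go right; O > F → go right; O > N → go right. Place as right child of N.
Insert Q: Q > P → go right; Q < S → go left. Place as left child of S.
Insert V: V > P → go right; V > S → go right; V > T → go right; V < X → go left; V < W → go left. Place as left child of W.
Insert A: A < P → go left; A < C → go left. Place as left child of C.
Insert K: K < P → go left; K > C → go right; K > D → go right; K > F → go right; K < N → go left. Place as left child of N.
Insert H: H < P → go left; H > C → go right; H > D → go right; H > F → go right; H < N → go left; H < K → go left. Place as left child of K.
Insert R: R > P → go right; R < S → go left; R > Q → go right. Place as right child of Q.
Insert Y: Y > P → go right; Y > S → go right; Y > T → go right; Y > X → go right; Y < Z → go left. Place as left child of Z.
Insert J: J < P → go left; J > C → go right; J > D → go right; J > F → go right; J < N → go left; J < K → go left; J > H → go right. Place as right child of H.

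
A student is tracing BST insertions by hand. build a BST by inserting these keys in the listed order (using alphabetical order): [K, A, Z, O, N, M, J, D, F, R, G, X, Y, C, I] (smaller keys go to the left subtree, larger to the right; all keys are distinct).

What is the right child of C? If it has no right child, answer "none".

Insert K: tree is empty, so K becomes the root.
Insert A: A < K → go left. Place as left child of K.
Insert Z: Z > K → go right. Place as right child of K.
Insert O: O > K → go right; O < Z → go left. Place as left child of Z.
Insert N: N > K → go right; N < Z → go left; N < O → go left. Place as left child of O.
Insert M: M > K → go right; M < Z → go left; M < O → go left; M < N → go left. Place as left child of N.
Insert J: J < K → go left; J > A → go right. Place as right child of A.
Insert D: D < K → go left; D > A → go right; D < J → go left. Place as left child of J.
Insert F: F < K → go left; F > A → go right; F < J → go left; F > D → go right. Place as right child of D.
Insert R: R > K → go right; R < Z → go left; R > O → go right. Place as right child of O.
Insert G: G < K → go left; G > A → go right; G < J → go left; G > D → go right; G > F → go right. Place as right child of F.
Insert X: X > K → go right; X < Z → go left; X > O → go right; X > R → go right. Place as right child of R.
Insert Y: Y > K → go right; Y < Z → go left; Y > O → go right; Y > R → go right; Y > X → go right. Place as right child of X.
Insert C: C < K → go left; C > A → go right; C < J → go left; C < D → go left. Place as left child of D.
Insert I: I < K → go left; I > A → go right; I < J → go left; I > D → go right; I > F → go right; I > G → go right. Place as right child of G.

none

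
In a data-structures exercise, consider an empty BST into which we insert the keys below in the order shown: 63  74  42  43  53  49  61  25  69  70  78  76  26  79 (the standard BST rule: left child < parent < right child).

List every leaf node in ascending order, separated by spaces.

26 49 61 70 76 79

Insert 63: tree is empty, so 63 becomes the root.
Insert 74: 74 > 63 → go right. Place as right child of 63.
Insert 42: 42 < 63 → go left. Place as left child of 63.
Insert 43: 43 < 63 → go left; 43 > 42 → go right. Place as right child of 42.
Insert 53: 53 < 63 → go left; 53 > 42 → go right; 53 > 43 → go right. Place as right child of 43.
Insert 49: 49 < 63 → go left; 49 > 42 → go right; 49 > 43 → go right; 49 < 53 → go left. Place as left child of 53.
Insert 61: 61 < 63 → go left; 61 > 42 → go right; 61 > 43 → go right; 61 > 53 → go right. Place as right child of 53.
Insert 25: 25 < 63 → go left; 25 < 42 → go left. Place as left child of 42.
Insert 69: 69 > 63 → go right; 69 < 74 → go left. Place as left child of 74.
Insert 70: 70 > 63 → go right; 70 < 74 → go left; 70 > 69 → go right. Place as right child of 69.
Insert 78: 78 > 63 → go right; 78 > 74 → go right. Place as right child of 74.
Insert 76: 76 > 63 → go right; 76 > 74 → go right; 76 < 78 → go left. Place as left child of 78.
Insert 26: 26 < 63 → go left; 26 < 42 → go left; 26 > 25 → go right. Place as right child of 25.
Insert 79: 79 > 63 → go right; 79 > 74 → go right; 79 > 78 → go right. Place as right child of 78.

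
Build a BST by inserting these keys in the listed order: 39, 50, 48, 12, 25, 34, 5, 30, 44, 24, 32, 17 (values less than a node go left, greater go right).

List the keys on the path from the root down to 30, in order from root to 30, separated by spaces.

Resulting structure (node: left, right):
  39: L=12, R=50
  50: L=48, R=–
  48: L=44, R=–
  12: L=5, R=25
  25: L=24, R=34
  34: L=30, R=–
  5: L=–, R=–
  30: L=–, R=32
  44: L=–, R=–
  24: L=17, R=–
  32: L=–, R=–
  17: L=–, R=–

39 12 25 34 30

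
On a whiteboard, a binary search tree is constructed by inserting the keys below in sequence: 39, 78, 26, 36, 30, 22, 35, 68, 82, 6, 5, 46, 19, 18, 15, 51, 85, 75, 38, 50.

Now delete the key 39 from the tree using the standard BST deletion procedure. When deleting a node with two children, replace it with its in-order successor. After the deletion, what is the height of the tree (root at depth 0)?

39: root
78: right child of 39 (depth 1)
26: left child of 39 (depth 1)
36: right child of 26 (depth 2)
30: left child of 36 (depth 3)
22: left child of 26 (depth 2)
35: right child of 30 (depth 4)
68: left child of 78 (depth 2)
82: right child of 78 (depth 2)
6: left child of 22 (depth 3)
5: left child of 6 (depth 4)
46: left child of 68 (depth 3)
19: right child of 6 (depth 4)
18: left child of 19 (depth 5)
15: left child of 18 (depth 6)
51: right child of 46 (depth 4)
85: right child of 82 (depth 3)
75: right child of 68 (depth 3)
38: right child of 36 (depth 3)
50: left child of 51 (depth 5)

Delete 39 (two children — replace with in-order successor).
After deletion, deepest node is 15 at depth 6.

6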